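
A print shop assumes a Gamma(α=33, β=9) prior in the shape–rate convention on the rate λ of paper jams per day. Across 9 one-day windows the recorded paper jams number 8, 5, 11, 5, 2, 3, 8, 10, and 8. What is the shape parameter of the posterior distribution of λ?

Total count: 8 + 5 + 11 + 5 + 2 + 3 + 8 + 10 + 8 = 60.
Total exposure: 9 days.
The Gamma prior is conjugate for the Poisson rate, so λ | data ~ Gamma(33+60, 9+9) = Gamma(93, 18).

93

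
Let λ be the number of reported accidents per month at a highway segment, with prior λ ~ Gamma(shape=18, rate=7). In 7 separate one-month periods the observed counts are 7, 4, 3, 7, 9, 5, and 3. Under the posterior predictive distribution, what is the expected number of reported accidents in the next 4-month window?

16

Total count: 7 + 4 + 3 + 7 + 9 + 5 + 3 = 38.
Total exposure: 7 months.
Conjugate update: add total count to the shape and total exposure to the rate, giving Gamma(56, 14).
Predictive mean over a 4-month window = T·E[λ|data] = 4·56/14 = 16.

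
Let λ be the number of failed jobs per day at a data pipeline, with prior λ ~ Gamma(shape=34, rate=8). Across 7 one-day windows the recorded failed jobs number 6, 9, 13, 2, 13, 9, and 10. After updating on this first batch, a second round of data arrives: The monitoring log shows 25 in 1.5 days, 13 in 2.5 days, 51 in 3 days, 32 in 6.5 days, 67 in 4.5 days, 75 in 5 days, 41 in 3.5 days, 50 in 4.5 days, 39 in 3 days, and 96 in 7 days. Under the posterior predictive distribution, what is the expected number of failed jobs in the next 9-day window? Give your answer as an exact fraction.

5265/56

Total count: 6 + 9 + 13 + 2 + 13 + 9 + 10 = 62.
Total exposure: 7 days.
After the first batch: Gamma(34 + 62, 8 + 7) = Gamma(96, 15).
Total count: 25 + 13 + 51 + 32 + 67 + 75 + 41 + 50 + 39 + 96 = 489.
Total exposure: 1.5 + 2.5 + 3 + 6.5 + 4.5 + 5 + 3.5 + 4.5 + 3 + 7 = 41 days.
After the second batch: Gamma(96 + 489, 15 + 41) = Gamma(585, 56).
Predictive mean over a 9-day window = T·E[λ|data] = 9·585/56 = 5265/56.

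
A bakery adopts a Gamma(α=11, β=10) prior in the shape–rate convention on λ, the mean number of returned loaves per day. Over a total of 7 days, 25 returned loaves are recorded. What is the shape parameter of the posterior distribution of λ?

36

Total count 25 over total exposure 7 days.
Posterior: α' = 11 + 25 = 36, β' = 10 + 7 = 17.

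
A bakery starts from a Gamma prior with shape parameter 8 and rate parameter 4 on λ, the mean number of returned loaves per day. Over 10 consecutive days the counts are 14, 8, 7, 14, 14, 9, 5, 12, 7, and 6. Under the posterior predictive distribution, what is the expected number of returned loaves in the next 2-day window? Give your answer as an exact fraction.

Total count: 14 + 8 + 7 + 14 + 14 + 9 + 5 + 12 + 7 + 6 = 96.
Total exposure: 10 days.
Conjugate update: add total count to the shape and total exposure to the rate, giving Gamma(104, 14).
Predictive mean over a 2-day window = T·E[λ|data] = 2·104/14 = 104/7.

104/7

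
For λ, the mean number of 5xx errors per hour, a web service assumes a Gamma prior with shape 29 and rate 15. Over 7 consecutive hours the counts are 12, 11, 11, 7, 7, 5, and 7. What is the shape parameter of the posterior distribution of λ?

89

Total count: 12 + 11 + 11 + 7 + 7 + 5 + 7 = 60.
Total exposure: 7 hours.
The Gamma prior is conjugate for the Poisson rate, so λ | data ~ Gamma(29+60, 15+7) = Gamma(89, 22).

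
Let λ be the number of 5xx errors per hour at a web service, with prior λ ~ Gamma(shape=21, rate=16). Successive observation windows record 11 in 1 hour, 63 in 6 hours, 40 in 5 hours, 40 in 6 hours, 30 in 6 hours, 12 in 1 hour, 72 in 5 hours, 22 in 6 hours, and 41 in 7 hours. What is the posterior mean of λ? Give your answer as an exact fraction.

352/59

Total count: 11 + 63 + 40 + 40 + 30 + 12 + 72 + 22 + 41 = 331.
Total exposure: 1 + 6 + 5 + 6 + 6 + 1 + 5 + 6 + 7 = 43 hours.
Gamma(α, β) with Poisson data over total exposure Σt gives posterior Gamma(α+Σx, β+Σt) = Gamma(352, 59).
Posterior mean = α'/β' = 352/59.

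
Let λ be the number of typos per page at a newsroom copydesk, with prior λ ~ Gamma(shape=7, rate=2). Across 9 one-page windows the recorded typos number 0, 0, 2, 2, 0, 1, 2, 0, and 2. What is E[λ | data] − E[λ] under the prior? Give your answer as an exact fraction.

-45/22

Total count: 0 + 0 + 2 + 2 + 0 + 1 + 2 + 0 + 2 = 9.
Total exposure: 9 pages.
Conjugate update: add total count to the shape and total exposure to the rate, giving Gamma(16, 11).
Posterior mean = 16/11 = 16/11; prior mean = 7/2 = 7/2. Difference = 16/11 − 7/2 = -45/22.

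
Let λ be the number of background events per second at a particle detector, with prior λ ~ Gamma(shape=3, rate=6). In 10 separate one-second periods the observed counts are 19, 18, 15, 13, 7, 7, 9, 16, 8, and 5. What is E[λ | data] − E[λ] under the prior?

Total count: 19 + 18 + 15 + 13 + 7 + 7 + 9 + 16 + 8 + 5 = 117.
Total exposure: 10 seconds.
Posterior: α' = 3 + 117 = 120, β' = 6 + 10 = 16.
Posterior mean = 120/16 = 15/2; prior mean = 3/6 = 1/2. Difference = 15/2 − 1/2 = 7.

7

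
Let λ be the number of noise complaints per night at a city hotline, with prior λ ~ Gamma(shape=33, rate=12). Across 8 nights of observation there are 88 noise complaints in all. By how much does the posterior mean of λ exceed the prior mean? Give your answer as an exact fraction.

33/10

Total count 88 over total exposure 8 nights.
Posterior: α' = 33 + 88 = 121, β' = 12 + 8 = 20.
Posterior mean = 121/20 = 121/20; prior mean = 33/12 = 11/4. Difference = 121/20 − 11/4 = 33/10.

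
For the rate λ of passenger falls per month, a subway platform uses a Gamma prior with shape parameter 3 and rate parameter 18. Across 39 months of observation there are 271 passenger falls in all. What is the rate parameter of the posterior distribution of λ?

57

Total count 271 over total exposure 39 months.
By Gamma–Poisson conjugacy, the posterior is Gamma(α + Σx, β + Σt) = Gamma(3 + 271, 18 + 39) = Gamma(274, 57).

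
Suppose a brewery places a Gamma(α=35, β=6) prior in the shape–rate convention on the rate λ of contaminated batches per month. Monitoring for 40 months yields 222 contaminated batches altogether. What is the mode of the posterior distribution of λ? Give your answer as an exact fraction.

Total count 222 over total exposure 40 months.
Posterior: α' = 35 + 222 = 257, β' = 6 + 40 = 46.
Posterior mode = (α'−1)/β' = 256/46 = 128/23.

128/23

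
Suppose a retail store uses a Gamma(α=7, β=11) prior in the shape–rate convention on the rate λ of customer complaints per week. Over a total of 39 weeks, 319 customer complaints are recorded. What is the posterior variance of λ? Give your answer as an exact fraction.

Total count 319 over total exposure 39 weeks.
By Gamma–Poisson conjugacy, the posterior is Gamma(α + Σx, β + Σt) = Gamma(7 + 319, 11 + 39) = Gamma(326, 50).
Posterior variance = α'/β'² = 326/2500 = 163/1250.

163/1250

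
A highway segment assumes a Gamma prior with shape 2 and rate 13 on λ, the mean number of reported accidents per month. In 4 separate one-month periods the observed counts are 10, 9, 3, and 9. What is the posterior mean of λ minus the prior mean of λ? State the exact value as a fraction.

Total count: 10 + 9 + 3 + 9 = 31.
Total exposure: 4 months.
Gamma(α, β) with Poisson data over total exposure Σt gives posterior Gamma(α+Σx, β+Σt) = Gamma(33, 17).
Posterior mean = 33/17 = 33/17; prior mean = 2/13 = 2/13. Difference = 33/17 − 2/13 = 395/221.

395/221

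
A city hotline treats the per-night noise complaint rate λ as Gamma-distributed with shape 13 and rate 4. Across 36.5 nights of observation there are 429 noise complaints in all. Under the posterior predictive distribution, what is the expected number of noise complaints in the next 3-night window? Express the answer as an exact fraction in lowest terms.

Total count 429 over total exposure 36.5 nights.
Conjugate update: add total count to the shape and total exposure to the rate, giving Gamma(442, 81/2).
Predictive mean over a 3-night window = T·E[λ|data] = 3·442/(81/2) = 884/27.

884/27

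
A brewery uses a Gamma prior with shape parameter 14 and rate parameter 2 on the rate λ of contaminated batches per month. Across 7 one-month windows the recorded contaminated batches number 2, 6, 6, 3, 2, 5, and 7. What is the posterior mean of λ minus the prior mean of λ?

-2

Total count: 2 + 6 + 6 + 3 + 2 + 5 + 7 = 31.
Total exposure: 7 months.
By Gamma–Poisson conjugacy, the posterior is Gamma(α + Σx, β + Σt) = Gamma(14 + 31, 2 + 7) = Gamma(45, 9).
Posterior mean = 45/9 = 5; prior mean = 14/2 = 7. Difference = 5 − 7 = -2.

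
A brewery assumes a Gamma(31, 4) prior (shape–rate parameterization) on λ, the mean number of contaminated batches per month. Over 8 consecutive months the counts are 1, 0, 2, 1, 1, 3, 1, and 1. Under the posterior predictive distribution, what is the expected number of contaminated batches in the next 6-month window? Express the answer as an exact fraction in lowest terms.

41/2

Total count: 1 + 0 + 2 + 1 + 1 + 3 + 1 + 1 = 10.
Total exposure: 8 months.
Conjugate update: add total count to the shape and total exposure to the rate, giving Gamma(41, 12).
Predictive mean over a 6-month window = T·E[λ|data] = 6·41/12 = 41/2.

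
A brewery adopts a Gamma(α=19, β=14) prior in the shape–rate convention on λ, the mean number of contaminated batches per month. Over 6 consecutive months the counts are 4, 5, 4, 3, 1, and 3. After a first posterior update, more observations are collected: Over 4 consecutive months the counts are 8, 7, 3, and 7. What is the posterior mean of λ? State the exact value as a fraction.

Total count: 4 + 5 + 4 + 3 + 1 + 3 = 20.
Total exposure: 6 months.
After the first batch: Gamma(19 + 20, 14 + 6) = Gamma(39, 20).
Total count: 8 + 7 + 3 + 7 = 25.
Total exposure: 4 months.
After the second batch: Gamma(39 + 25, 20 + 4) = Gamma(64, 24).
Posterior mean = α'/β' = 64/24 = 8/3.

8/3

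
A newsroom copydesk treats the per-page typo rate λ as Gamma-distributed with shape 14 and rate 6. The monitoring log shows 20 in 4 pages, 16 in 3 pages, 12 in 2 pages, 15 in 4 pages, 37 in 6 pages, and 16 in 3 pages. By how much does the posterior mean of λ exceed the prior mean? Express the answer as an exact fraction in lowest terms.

Total count: 20 + 16 + 12 + 15 + 37 + 16 = 116.
Total exposure: 4 + 3 + 2 + 4 + 6 + 3 = 22 pages.
Gamma(α, β) with Poisson data over total exposure Σt gives posterior Gamma(α+Σx, β+Σt) = Gamma(130, 28).
Posterior mean = 130/28 = 65/14; prior mean = 14/6 = 7/3. Difference = 65/14 − 7/3 = 97/42.

97/42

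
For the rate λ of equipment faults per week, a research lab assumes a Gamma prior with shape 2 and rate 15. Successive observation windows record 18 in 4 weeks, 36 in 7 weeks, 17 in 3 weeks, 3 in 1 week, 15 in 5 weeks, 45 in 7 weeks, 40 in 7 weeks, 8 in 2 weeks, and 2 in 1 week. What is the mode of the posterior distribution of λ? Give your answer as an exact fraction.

185/52

Total count: 18 + 36 + 17 + 3 + 15 + 45 + 40 + 8 + 2 = 184.
Total exposure: 4 + 7 + 3 + 1 + 5 + 7 + 7 + 2 + 1 = 37 weeks.
The Gamma prior is conjugate for the Poisson rate, so λ | data ~ Gamma(2+184, 15+37) = Gamma(186, 52).
Posterior mode = (α'−1)/β' = 185/52.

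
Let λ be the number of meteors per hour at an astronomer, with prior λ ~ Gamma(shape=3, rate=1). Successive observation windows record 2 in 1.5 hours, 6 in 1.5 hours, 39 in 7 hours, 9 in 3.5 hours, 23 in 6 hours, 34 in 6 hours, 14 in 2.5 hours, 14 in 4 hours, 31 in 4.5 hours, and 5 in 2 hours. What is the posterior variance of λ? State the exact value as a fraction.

Total count: 2 + 6 + 39 + 9 + 23 + 34 + 14 + 14 + 31 + 5 = 177.
Total exposure: 1.5 + 1.5 + 7 + 3.5 + 6 + 6 + 2.5 + 4 + 4.5 + 2 = 38.5 hours.
The Gamma prior is conjugate for the Poisson rate, so λ | data ~ Gamma(3+177, 1+38.5) = Gamma(180, 79/2).
Posterior variance = α'/β'² = 180/(6241/4) = 720/6241.

720/6241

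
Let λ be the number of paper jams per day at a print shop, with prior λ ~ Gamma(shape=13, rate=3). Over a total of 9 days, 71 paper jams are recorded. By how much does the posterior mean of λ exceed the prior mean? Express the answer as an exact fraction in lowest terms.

Total count 71 over total exposure 9 days.
The Gamma prior is conjugate for the Poisson rate, so λ | data ~ Gamma(13+71, 3+9) = Gamma(84, 12).
Posterior mean = 84/12 = 7; prior mean = 13/3 = 13/3. Difference = 7 − 13/3 = 8/3.

8/3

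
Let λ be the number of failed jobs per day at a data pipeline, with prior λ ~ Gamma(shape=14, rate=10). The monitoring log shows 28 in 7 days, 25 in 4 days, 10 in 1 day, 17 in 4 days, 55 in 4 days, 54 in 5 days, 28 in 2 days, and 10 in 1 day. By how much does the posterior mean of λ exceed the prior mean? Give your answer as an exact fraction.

Total count: 28 + 25 + 10 + 17 + 55 + 54 + 28 + 10 = 227.
Total exposure: 7 + 4 + 1 + 4 + 4 + 5 + 2 + 1 = 28 days.
Posterior: α' = 14 + 227 = 241, β' = 10 + 28 = 38.
Posterior mean = 241/38 = 241/38; prior mean = 14/10 = 7/5. Difference = 241/38 − 7/5 = 939/190.

939/190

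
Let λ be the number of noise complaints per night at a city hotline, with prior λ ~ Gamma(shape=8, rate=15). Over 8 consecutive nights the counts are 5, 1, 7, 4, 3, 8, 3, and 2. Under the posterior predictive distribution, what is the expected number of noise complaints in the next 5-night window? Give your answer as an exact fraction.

205/23

Total count: 5 + 1 + 7 + 4 + 3 + 8 + 3 + 2 = 33.
Total exposure: 8 nights.
By Gamma–Poisson conjugacy, the posterior is Gamma(α + Σx, β + Σt) = Gamma(8 + 33, 15 + 8) = Gamma(41, 23).
Predictive mean over a 5-night window = T·E[λ|data] = 5·41/23 = 205/23.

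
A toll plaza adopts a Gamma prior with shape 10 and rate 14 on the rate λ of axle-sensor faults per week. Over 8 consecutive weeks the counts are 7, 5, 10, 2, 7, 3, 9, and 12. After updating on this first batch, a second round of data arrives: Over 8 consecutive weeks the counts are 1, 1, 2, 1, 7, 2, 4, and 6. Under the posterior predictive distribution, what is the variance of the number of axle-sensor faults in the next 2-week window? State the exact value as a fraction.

Total count: 7 + 5 + 10 + 2 + 7 + 3 + 9 + 12 = 55.
Total exposure: 8 weeks.
After the first batch: Gamma(10 + 55, 14 + 8) = Gamma(65, 22).
Total count: 1 + 1 + 2 + 1 + 7 + 2 + 4 + 6 = 24.
Total exposure: 8 weeks.
After the second batch: Gamma(65 + 24, 22 + 8) = Gamma(89, 30).
The posterior predictive for a window of length T is Negative Binomial with variance T·α'·(β'+T)/β'² = 2·89·32/900 = 1424/225.

1424/225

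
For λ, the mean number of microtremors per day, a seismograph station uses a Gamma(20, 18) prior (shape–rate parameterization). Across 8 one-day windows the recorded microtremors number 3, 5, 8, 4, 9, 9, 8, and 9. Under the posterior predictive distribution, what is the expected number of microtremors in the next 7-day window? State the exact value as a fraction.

Total count: 3 + 5 + 8 + 4 + 9 + 9 + 8 + 9 = 55.
Total exposure: 8 days.
Posterior: α' = 20 + 55 = 75, β' = 18 + 8 = 26.
Predictive mean over a 7-day window = T·E[λ|data] = 7·75/26 = 525/26.

525/26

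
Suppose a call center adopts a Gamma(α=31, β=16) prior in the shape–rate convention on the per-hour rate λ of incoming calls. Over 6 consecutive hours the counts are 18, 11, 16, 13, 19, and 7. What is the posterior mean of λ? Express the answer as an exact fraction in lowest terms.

Total count: 18 + 11 + 16 + 13 + 19 + 7 = 84.
Total exposure: 6 hours.
Gamma(α, β) with Poisson data over total exposure Σt gives posterior Gamma(α+Σx, β+Σt) = Gamma(115, 22).
Posterior mean = α'/β' = 115/22.

115/22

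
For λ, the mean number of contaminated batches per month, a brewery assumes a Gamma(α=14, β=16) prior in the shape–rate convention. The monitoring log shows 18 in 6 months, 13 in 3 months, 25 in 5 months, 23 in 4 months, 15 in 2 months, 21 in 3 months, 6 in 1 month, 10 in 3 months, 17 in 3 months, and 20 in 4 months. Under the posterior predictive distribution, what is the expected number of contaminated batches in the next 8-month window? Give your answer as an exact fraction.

Total count: 18 + 13 + 25 + 23 + 15 + 21 + 6 + 10 + 17 + 20 = 168.
Total exposure: 6 + 3 + 5 + 4 + 2 + 3 + 1 + 3 + 3 + 4 = 34 months.
The Gamma prior is conjugate for the Poisson rate, so λ | data ~ Gamma(14+168, 16+34) = Gamma(182, 50).
Predictive mean over an 8-month window = T·E[λ|data] = 8·182/50 = 728/25.

728/25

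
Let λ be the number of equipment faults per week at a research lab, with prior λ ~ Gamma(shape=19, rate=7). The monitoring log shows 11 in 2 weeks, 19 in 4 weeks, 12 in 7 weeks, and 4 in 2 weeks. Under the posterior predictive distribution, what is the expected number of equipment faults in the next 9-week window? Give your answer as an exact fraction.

585/22

Total count: 11 + 19 + 12 + 4 = 46.
Total exposure: 2 + 4 + 7 + 2 = 15 weeks.
Conjugate update: add total count to the shape and total exposure to the rate, giving Gamma(65, 22).
Predictive mean over a 9-week window = T·E[λ|data] = 9·65/22 = 585/22.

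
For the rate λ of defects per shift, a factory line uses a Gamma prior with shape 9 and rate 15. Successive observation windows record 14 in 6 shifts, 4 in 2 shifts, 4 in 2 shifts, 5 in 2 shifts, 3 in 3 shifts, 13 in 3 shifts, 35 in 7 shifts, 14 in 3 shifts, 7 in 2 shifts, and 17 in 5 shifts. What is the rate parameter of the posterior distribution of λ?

Total count: 14 + 4 + 4 + 5 + 3 + 13 + 35 + 14 + 7 + 17 = 116.
Total exposure: 6 + 2 + 2 + 2 + 3 + 3 + 7 + 3 + 2 + 5 = 35 shifts.
Posterior: α' = 9 + 116 = 125, β' = 15 + 35 = 50.

50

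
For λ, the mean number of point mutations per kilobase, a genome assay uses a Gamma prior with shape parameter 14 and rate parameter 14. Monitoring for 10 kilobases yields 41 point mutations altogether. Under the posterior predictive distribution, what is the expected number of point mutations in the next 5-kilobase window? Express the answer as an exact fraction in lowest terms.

275/24

Total count 41 over total exposure 10 kilobases.
Posterior: α' = 14 + 41 = 55, β' = 14 + 10 = 24.
Predictive mean over a 5-kilobase window = T·E[λ|data] = 5·55/24 = 275/24.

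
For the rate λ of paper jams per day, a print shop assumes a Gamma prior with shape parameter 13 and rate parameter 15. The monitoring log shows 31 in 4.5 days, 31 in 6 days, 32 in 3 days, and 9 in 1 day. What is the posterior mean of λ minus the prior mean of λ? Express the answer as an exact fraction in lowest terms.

2713/885

Total count: 31 + 31 + 32 + 9 = 103.
Total exposure: 4.5 + 6 + 3 + 1 = 14.5 days.
Conjugate update: add total count to the shape and total exposure to the rate, giving Gamma(116, 59/2).
Posterior mean = 116/(59/2) = 232/59; prior mean = 13/15 = 13/15. Difference = 232/59 − 13/15 = 2713/885.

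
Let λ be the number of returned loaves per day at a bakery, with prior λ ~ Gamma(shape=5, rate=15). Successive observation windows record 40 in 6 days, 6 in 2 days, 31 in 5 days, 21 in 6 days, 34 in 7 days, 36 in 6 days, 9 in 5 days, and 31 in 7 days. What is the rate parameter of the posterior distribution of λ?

Total count: 40 + 6 + 31 + 21 + 34 + 36 + 9 + 31 = 208.
Total exposure: 6 + 2 + 5 + 6 + 7 + 6 + 5 + 7 = 44 days.
By Gamma–Poisson conjugacy, the posterior is Gamma(α + Σx, β + Σt) = Gamma(5 + 208, 15 + 44) = Gamma(213, 59).

59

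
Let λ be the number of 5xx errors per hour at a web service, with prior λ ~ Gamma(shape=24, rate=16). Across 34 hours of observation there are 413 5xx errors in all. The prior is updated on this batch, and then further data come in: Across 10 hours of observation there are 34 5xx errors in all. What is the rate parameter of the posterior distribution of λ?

60

Total count 413 over total exposure 34 hours.
After the first batch: Gamma(24 + 413, 16 + 34) = Gamma(437, 50).
Total count 34 over total exposure 10 hours.
After the second batch: Gamma(437 + 34, 50 + 10) = Gamma(471, 60).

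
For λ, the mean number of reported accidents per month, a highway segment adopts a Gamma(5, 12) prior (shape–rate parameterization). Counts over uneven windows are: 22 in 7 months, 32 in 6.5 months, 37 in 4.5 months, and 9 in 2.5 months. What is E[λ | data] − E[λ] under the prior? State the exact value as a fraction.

439/156

Total count: 22 + 32 + 37 + 9 = 100.
Total exposure: 7 + 6.5 + 4.5 + 2.5 = 20.5 months.
The Gamma prior is conjugate for the Poisson rate, so λ | data ~ Gamma(5+100, 12+20.5) = Gamma(105, 65/2).
Posterior mean = 105/(65/2) = 42/13; prior mean = 5/12 = 5/12. Difference = 42/13 − 5/12 = 439/156.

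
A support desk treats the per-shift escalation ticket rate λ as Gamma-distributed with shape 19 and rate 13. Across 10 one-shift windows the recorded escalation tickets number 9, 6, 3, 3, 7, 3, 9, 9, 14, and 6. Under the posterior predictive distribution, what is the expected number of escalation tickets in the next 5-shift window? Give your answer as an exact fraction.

Total count: 9 + 6 + 3 + 3 + 7 + 3 + 9 + 9 + 14 + 6 = 69.
Total exposure: 10 shifts.
Gamma(α, β) with Poisson data over total exposure Σt gives posterior Gamma(α+Σx, β+Σt) = Gamma(88, 23).
Predictive mean over a 5-shift window = T·E[λ|data] = 5·88/23 = 440/23.

440/23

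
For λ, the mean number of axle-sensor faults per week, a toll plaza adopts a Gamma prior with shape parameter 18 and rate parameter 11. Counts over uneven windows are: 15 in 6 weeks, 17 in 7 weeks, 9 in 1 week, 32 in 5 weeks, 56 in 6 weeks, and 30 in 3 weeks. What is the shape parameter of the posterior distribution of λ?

177

Total count: 15 + 17 + 9 + 32 + 56 + 30 = 159.
Total exposure: 6 + 7 + 1 + 5 + 6 + 3 = 28 weeks.
Posterior: α' = 18 + 159 = 177, β' = 11 + 28 = 39.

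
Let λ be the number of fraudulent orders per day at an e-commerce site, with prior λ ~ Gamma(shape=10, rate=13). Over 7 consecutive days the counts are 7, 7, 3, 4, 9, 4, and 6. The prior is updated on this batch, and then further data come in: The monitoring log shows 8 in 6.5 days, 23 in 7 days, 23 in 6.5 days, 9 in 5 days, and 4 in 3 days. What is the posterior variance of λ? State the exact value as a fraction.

13/256

Total count: 7 + 7 + 3 + 4 + 9 + 4 + 6 = 40.
Total exposure: 7 days.
After the first batch: Gamma(10 + 40, 13 + 7) = Gamma(50, 20).
Total count: 8 + 23 + 23 + 9 + 4 = 67.
Total exposure: 6.5 + 7 + 6.5 + 5 + 3 = 28 days.
After the second batch: Gamma(50 + 67, 20 + 28) = Gamma(117, 48).
Posterior variance = α'/β'² = 117/2304 = 13/256.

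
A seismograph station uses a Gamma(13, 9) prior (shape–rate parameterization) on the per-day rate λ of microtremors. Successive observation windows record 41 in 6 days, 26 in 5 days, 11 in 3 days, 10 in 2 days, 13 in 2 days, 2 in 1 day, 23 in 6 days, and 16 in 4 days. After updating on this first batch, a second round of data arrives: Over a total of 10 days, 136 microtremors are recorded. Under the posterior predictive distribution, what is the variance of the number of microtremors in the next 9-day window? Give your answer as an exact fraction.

Total count: 41 + 26 + 11 + 10 + 13 + 2 + 23 + 16 = 142.
Total exposure: 6 + 5 + 3 + 2 + 2 + 1 + 6 + 4 = 29 days.
After the first batch: Gamma(13 + 142, 9 + 29) = Gamma(155, 38).
Total count 136 over total exposure 10 days.
After the second batch: Gamma(155 + 136, 38 + 10) = Gamma(291, 48).
The posterior predictive for a window of length T is Negative Binomial with variance T·α'·(β'+T)/β'² = 9·291·57/2304 = 16587/256.

16587/256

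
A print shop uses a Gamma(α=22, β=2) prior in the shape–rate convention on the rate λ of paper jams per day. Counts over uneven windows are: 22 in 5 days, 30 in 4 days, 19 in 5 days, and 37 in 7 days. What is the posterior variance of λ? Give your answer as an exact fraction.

130/529

Total count: 22 + 30 + 19 + 37 = 108.
Total exposure: 5 + 4 + 5 + 7 = 21 days.
Gamma(α, β) with Poisson data over total exposure Σt gives posterior Gamma(α+Σx, β+Σt) = Gamma(130, 23).
Posterior variance = α'/β'² = 130/529.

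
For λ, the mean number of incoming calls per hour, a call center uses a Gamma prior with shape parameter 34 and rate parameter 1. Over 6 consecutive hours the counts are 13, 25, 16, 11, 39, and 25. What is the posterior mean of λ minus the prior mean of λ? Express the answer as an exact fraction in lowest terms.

Total count: 13 + 25 + 16 + 11 + 39 + 25 = 129.
Total exposure: 6 hours.
Posterior: α' = 34 + 129 = 163, β' = 1 + 6 = 7.
Posterior mean = 163/7 = 163/7; prior mean = 34/1 = 34. Difference = 163/7 − 34 = -75/7.

-75/7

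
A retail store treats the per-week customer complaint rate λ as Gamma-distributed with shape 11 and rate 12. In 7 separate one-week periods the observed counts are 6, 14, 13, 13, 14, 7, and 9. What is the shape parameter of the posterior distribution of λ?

87

Total count: 6 + 14 + 13 + 13 + 14 + 7 + 9 = 76.
Total exposure: 7 weeks.
Gamma(α, β) with Poisson data over total exposure Σt gives posterior Gamma(α+Σx, β+Σt) = Gamma(87, 19).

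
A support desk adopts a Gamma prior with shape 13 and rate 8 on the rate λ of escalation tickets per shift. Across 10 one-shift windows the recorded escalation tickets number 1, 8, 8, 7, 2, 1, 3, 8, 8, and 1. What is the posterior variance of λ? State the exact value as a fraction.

5/27

Total count: 1 + 8 + 8 + 7 + 2 + 1 + 3 + 8 + 8 + 1 = 47.
Total exposure: 10 shifts.
The Gamma prior is conjugate for the Poisson rate, so λ | data ~ Gamma(13+47, 8+10) = Gamma(60, 18).
Posterior variance = α'/β'² = 60/324 = 5/27.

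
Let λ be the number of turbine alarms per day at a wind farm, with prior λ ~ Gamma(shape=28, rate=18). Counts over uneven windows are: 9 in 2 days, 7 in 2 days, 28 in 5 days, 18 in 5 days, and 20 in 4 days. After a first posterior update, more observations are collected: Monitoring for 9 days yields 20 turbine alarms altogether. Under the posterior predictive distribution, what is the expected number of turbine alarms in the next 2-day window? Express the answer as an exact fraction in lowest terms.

Total count: 9 + 7 + 28 + 18 + 20 = 82.
Total exposure: 2 + 2 + 5 + 5 + 4 = 18 days.
After the first batch: Gamma(28 + 82, 18 + 18) = Gamma(110, 36).
Total count 20 over total exposure 9 days.
After the second batch: Gamma(110 + 20, 36 + 9) = Gamma(130, 45).
Predictive mean over a 2-day window = T·E[λ|data] = 2·130/45 = 52/9.

52/9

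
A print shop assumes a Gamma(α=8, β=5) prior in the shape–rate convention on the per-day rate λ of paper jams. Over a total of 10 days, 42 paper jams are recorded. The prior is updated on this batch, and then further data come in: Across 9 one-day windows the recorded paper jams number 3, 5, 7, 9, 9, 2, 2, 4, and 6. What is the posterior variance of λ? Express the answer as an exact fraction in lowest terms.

97/576

Total count 42 over total exposure 10 days.
After the first batch: Gamma(8 + 42, 5 + 10) = Gamma(50, 15).
Total count: 3 + 5 + 7 + 9 + 9 + 2 + 2 + 4 + 6 = 47.
Total exposure: 9 days.
After the second batch: Gamma(50 + 47, 15 + 9) = Gamma(97, 24).
Posterior variance = α'/β'² = 97/576.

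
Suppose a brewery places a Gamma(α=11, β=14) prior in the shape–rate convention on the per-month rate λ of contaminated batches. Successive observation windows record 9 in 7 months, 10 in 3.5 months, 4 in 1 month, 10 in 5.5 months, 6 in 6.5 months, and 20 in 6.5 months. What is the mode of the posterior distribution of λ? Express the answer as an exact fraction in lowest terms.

Total count: 9 + 10 + 4 + 10 + 6 + 20 = 59.
Total exposure: 7 + 3.5 + 1 + 5.5 + 6.5 + 6.5 = 30 months.
The Gamma prior is conjugate for the Poisson rate, so λ | data ~ Gamma(11+59, 14+30) = Gamma(70, 44).
Posterior mode = (α'−1)/β' = 69/44.

69/44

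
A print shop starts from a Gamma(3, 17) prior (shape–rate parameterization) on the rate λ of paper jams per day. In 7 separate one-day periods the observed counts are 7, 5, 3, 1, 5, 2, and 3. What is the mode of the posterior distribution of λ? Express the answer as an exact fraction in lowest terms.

Total count: 7 + 5 + 3 + 1 + 5 + 2 + 3 = 26.
Total exposure: 7 days.
By Gamma–Poisson conjugacy, the posterior is Gamma(α + Σx, β + Σt) = Gamma(3 + 26, 17 + 7) = Gamma(29, 24).
Posterior mode = (α'−1)/β' = 28/24 = 7/6.

7/6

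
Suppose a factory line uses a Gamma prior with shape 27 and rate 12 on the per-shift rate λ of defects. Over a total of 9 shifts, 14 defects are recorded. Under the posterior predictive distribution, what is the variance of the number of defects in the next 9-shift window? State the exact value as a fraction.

1230/49

Total count 14 over total exposure 9 shifts.
Gamma(α, β) with Poisson data over total exposure Σt gives posterior Gamma(α+Σx, β+Σt) = Gamma(41, 21).
The posterior predictive for a window of length T is Negative Binomial with variance T·α'·(β'+T)/β'² = 9·41·30/441 = 1230/49.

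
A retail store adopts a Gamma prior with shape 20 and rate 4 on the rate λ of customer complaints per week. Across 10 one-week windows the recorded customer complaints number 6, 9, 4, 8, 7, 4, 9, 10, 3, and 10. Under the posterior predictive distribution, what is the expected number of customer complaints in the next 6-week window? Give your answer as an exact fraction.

Total count: 6 + 9 + 4 + 8 + 7 + 4 + 9 + 10 + 3 + 10 = 70.
Total exposure: 10 weeks.
Conjugate update: add total count to the shape and total exposure to the rate, giving Gamma(90, 14).
Predictive mean over a 6-week window = T·E[λ|data] = 6·90/14 = 270/7.

270/7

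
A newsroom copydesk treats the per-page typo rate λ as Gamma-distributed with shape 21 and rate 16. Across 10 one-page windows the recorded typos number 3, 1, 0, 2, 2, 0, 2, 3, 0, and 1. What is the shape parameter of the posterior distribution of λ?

Total count: 3 + 1 + 0 + 2 + 2 + 0 + 2 + 3 + 0 + 1 = 14.
Total exposure: 10 pages.
Conjugate update: add total count to the shape and total exposure to the rate, giving Gamma(35, 26).

35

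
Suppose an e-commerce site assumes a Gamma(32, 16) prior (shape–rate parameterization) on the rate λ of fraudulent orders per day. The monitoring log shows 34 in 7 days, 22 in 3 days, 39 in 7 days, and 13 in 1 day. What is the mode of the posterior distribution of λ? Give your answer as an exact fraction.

139/34

Total count: 34 + 22 + 39 + 13 = 108.
Total exposure: 7 + 3 + 7 + 1 = 18 days.
Conjugate update: add total count to the shape and total exposure to the rate, giving Gamma(140, 34).
Posterior mode = (α'−1)/β' = 139/34.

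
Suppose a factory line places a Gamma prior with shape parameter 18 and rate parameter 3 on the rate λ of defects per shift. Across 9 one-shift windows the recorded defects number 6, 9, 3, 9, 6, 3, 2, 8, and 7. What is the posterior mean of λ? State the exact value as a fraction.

Total count: 6 + 9 + 3 + 9 + 6 + 3 + 2 + 8 + 7 = 53.
Total exposure: 9 shifts.
By Gamma–Poisson conjugacy, the posterior is Gamma(α + Σx, β + Σt) = Gamma(18 + 53, 3 + 9) = Gamma(71, 12).
Posterior mean = α'/β' = 71/12.

71/12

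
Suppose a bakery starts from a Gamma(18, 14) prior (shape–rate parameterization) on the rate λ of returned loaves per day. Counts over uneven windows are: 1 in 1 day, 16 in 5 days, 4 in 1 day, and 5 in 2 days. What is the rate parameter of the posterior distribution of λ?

Total count: 1 + 16 + 4 + 5 = 26.
Total exposure: 1 + 5 + 1 + 2 = 9 days.
Posterior: α' = 18 + 26 = 44, β' = 14 + 9 = 23.

23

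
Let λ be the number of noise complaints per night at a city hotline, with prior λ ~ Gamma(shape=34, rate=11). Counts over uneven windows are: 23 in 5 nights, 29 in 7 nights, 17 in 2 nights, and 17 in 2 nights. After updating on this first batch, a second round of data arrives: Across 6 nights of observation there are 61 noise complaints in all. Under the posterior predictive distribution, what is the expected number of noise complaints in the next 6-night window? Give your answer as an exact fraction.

362/11

Total count: 23 + 29 + 17 + 17 = 86.
Total exposure: 5 + 7 + 2 + 2 = 16 nights.
After the first batch: Gamma(34 + 86, 11 + 16) = Gamma(120, 27).
Total count 61 over total exposure 6 nights.
After the second batch: Gamma(120 + 61, 27 + 6) = Gamma(181, 33).
Predictive mean over a 6-night window = T·E[λ|data] = 6·181/33 = 362/11.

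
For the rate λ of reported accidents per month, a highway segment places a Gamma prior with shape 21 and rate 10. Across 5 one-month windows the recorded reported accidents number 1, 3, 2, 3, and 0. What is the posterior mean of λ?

Total count: 1 + 3 + 2 + 3 + 0 = 9.
Total exposure: 5 months.
The Gamma prior is conjugate for the Poisson rate, so λ | data ~ Gamma(21+9, 10+5) = Gamma(30, 15).
Posterior mean = α'/β' = 30/15 = 2.

2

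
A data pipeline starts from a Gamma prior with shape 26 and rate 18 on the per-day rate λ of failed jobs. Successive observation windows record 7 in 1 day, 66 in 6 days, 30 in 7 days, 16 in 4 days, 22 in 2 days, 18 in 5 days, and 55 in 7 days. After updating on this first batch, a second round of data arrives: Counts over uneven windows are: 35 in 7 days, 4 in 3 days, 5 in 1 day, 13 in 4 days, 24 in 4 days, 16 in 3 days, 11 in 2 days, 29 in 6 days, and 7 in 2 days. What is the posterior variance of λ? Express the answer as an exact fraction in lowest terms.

96/1681

Total count: 7 + 66 + 30 + 16 + 22 + 18 + 55 = 214.
Total exposure: 1 + 6 + 7 + 4 + 2 + 5 + 7 = 32 days.
After the first batch: Gamma(26 + 214, 18 + 32) = Gamma(240, 50).
Total count: 35 + 4 + 5 + 13 + 24 + 16 + 11 + 29 + 7 = 144.
Total exposure: 7 + 3 + 1 + 4 + 4 + 3 + 2 + 6 + 2 = 32 days.
After the second batch: Gamma(240 + 144, 50 + 32) = Gamma(384, 82).
Posterior variance = α'/β'² = 384/6724 = 96/1681.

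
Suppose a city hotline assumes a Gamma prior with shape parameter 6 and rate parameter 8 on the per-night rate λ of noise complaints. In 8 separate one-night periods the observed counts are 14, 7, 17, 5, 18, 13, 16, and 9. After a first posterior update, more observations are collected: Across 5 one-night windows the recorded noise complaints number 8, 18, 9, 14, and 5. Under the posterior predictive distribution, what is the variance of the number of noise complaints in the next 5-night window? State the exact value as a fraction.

Total count: 14 + 7 + 17 + 5 + 18 + 13 + 16 + 9 = 99.
Total exposure: 8 nights.
After the first batch: Gamma(6 + 99, 8 + 8) = Gamma(105, 16).
Total count: 8 + 18 + 9 + 14 + 5 = 54.
Total exposure: 5 nights.
After the second batch: Gamma(105 + 54, 16 + 5) = Gamma(159, 21).
The posterior predictive for a window of length T is Negative Binomial with variance T·α'·(β'+T)/β'² = 5·159·26/441 = 6890/147.

6890/147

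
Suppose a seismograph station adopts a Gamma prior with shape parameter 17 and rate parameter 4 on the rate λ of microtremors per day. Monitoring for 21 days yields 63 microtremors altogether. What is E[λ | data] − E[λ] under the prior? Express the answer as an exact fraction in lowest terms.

-21/20

Total count 63 over total exposure 21 days.
Posterior: α' = 17 + 63 = 80, β' = 4 + 21 = 25.
Posterior mean = 80/25 = 16/5; prior mean = 17/4 = 17/4. Difference = 16/5 − 17/4 = -21/20.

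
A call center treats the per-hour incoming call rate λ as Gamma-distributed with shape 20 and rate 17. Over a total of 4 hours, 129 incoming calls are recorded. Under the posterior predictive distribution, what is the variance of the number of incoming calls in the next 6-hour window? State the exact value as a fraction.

Total count 129 over total exposure 4 hours.
Conjugate update: add total count to the shape and total exposure to the rate, giving Gamma(149, 21).
The posterior predictive for a window of length T is Negative Binomial with variance T·α'·(β'+T)/β'² = 6·149·27/441 = 2682/49.

2682/49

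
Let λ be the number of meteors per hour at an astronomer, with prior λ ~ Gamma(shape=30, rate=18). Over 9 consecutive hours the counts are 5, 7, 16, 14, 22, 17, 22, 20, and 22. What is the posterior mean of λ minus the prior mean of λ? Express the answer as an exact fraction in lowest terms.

130/27

Total count: 5 + 7 + 16 + 14 + 22 + 17 + 22 + 20 + 22 = 145.
Total exposure: 9 hours.
Conjugate update: add total count to the shape and total exposure to the rate, giving Gamma(175, 27).
Posterior mean = 175/27 = 175/27; prior mean = 30/18 = 5/3. Difference = 175/27 − 5/3 = 130/27.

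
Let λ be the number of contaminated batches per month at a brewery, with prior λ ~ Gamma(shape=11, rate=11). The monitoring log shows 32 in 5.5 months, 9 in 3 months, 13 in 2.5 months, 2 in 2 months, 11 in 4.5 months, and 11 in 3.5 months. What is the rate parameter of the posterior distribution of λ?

32

Total count: 32 + 9 + 13 + 2 + 11 + 11 = 78.
Total exposure: 5.5 + 3 + 2.5 + 2 + 4.5 + 3.5 = 21 months.
By Gamma–Poisson conjugacy, the posterior is Gamma(α + Σx, β + Σt) = Gamma(11 + 78, 11 + 21) = Gamma(89, 32).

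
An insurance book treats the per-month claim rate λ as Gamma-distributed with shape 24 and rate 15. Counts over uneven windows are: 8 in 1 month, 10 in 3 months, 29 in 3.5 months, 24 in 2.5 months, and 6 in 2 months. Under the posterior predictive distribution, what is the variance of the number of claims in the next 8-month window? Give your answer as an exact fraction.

Total count: 8 + 10 + 29 + 24 + 6 = 77.
Total exposure: 1 + 3 + 3.5 + 2.5 + 2 = 12 months.
By Gamma–Poisson conjugacy, the posterior is Gamma(α + Σx, β + Σt) = Gamma(24 + 77, 15 + 12) = Gamma(101, 27).
The posterior predictive for a window of length T is Negative Binomial with variance T·α'·(β'+T)/β'² = 8·101·35/729 = 28280/729.

28280/729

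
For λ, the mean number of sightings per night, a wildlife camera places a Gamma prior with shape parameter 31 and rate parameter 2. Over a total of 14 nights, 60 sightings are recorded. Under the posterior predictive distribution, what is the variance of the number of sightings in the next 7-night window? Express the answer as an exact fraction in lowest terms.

14651/256

Total count 60 over total exposure 14 nights.
Posterior: α' = 31 + 60 = 91, β' = 2 + 14 = 16.
The posterior predictive for a window of length T is Negative Binomial with variance T·α'·(β'+T)/β'² = 7·91·23/256 = 14651/256.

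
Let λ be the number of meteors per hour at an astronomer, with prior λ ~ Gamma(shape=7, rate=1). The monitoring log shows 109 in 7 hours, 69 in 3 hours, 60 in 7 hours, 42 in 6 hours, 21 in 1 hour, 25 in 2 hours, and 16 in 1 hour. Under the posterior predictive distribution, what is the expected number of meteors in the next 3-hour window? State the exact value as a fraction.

Total count: 109 + 69 + 60 + 42 + 21 + 25 + 16 = 342.
Total exposure: 7 + 3 + 7 + 6 + 1 + 2 + 1 = 27 hours.
Conjugate update: add total count to the shape and total exposure to the rate, giving Gamma(349, 28).
Predictive mean over a 3-hour window = T·E[λ|data] = 3·349/28 = 1047/28.

1047/28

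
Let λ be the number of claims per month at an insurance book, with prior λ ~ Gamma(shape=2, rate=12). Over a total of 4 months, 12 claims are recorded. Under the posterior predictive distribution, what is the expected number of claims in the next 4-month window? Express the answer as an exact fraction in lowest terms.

7/2

Total count 12 over total exposure 4 months.
Conjugate update: add total count to the shape and total exposure to the rate, giving Gamma(14, 16).
Predictive mean over a 4-month window = T·E[λ|data] = 4·14/16 = 7/2.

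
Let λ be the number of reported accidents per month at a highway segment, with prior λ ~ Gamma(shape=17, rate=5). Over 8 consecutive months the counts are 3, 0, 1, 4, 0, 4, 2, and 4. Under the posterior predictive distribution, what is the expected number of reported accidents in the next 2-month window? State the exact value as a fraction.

70/13

Total count: 3 + 0 + 1 + 4 + 0 + 4 + 2 + 4 = 18.
Total exposure: 8 months.
Posterior: α' = 17 + 18 = 35, β' = 5 + 8 = 13.
Predictive mean over a 2-month window = T·E[λ|data] = 2·35/13 = 70/13.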